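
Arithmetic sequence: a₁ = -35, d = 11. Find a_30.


aₙ = a₁ + (n-1)d
= -35 + (30-1)×11
= -35 + 319
= 284

a_30 = 284


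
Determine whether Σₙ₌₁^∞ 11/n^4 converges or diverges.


p-series test: Σ c/n^p converges if p > 1, diverges if p ≤ 1 (constant c > 0 doesn't affect convergence).
p = 4
4 > 1 → CONVERGES

Converges (p = 4 > 1)


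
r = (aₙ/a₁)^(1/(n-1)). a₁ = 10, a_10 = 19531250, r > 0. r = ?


r^(n-1) = aₙ/a₁
r^9 = 19531250/10 = 1953125
r = 1953125^(1/9)
= 5

r = 5


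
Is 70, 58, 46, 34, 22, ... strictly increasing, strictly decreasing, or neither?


Differences: -12, -12, -12, -12
All differences < 0 → strictly DECREASING

Monotonically decreasing


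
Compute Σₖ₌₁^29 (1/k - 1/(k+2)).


Telescoping with gap 2: two head and two tail terms survive.
= (1 + 1/2) - (1/30 + 1/31)
= 3/2 - 1/30 - 1/31 = 667/465

Sum = 667/465


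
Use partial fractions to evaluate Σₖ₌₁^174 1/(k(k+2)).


1/(k(k+2)) = (1/2)·(1/k - 1/(k+2)) (partial fractions)
Telescoping: Σ = (1/2)·(1 + 1/2 - 1/175 - 1/176) = 45849/61600

Sum = 45849/61600


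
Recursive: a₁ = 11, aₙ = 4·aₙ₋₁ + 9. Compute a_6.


Computing step by step:
a_1 = 11
a_2 = 53
a_3 = 221
a_4 = 893
a_5 = 3581
a_6 = 14333


a_6 = 14333


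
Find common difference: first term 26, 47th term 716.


d = (aₙ - a₁)/(n-1)
= (716 - 26)/(47-1)
= 690/46 = 15

d = 15


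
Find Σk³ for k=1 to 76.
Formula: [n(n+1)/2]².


n(n+1)/2 = 76×77/2 = 2926
Σk³ = 2926² = 8561476

Σk³ = 8561476


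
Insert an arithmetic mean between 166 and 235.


AM = (166 + 235)/2 = 401/2 = 200.5

AM = 200.5


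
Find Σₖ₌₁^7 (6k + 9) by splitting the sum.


Σ(6k+9) = 6·Σk + 9·n
= 6·28 + 9·7
= 168 + 63 = 231

Σ = 231


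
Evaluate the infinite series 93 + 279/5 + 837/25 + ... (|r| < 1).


S∞ = a₁/(1-r) = 93/(1 - 3/5)
= 93/(2/5)
= 465/2

S∞ = 465/2


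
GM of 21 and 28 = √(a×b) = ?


GM = √(21×28) = √588 = 24.2487

GM = 24.2487


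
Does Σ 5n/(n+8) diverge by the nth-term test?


lim(n→∞) 5n/(n+8) = 5/1 = 5  (divide numerator and denominator by n)
lim aₙ = 5 ≠ 0 → series DIVERGES

Diverges (lim aₙ = 5 ≠ 0)


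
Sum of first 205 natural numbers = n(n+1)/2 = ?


n(n+1)/2 = 205×206/2 = 42230/2 = 21115

Σk = 21115


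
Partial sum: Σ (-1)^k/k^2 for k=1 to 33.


S = -1 + 1/4 - 1/9 + 1/16 - 1/25 + 1/36 - 1/49 + 1/64 ± ...
= -0.8229
(Full series converges to -π²/12 ≈ -0.8225)

S_33 = -0.8229


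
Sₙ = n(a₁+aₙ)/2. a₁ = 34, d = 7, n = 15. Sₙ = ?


aₙ = 34 + (15-1)×7 = 132
Sₙ = n(a₁+aₙ)/2 = 15×(34+132)/2
= 15×166/2 = 1245

S_15 = 1245


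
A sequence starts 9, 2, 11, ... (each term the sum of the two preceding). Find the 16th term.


Computing iteratively: 9, 2, 11, 13, 24, 37, 61, 98, 159, 257, 416, 673, ...
a_16 = 4613

a_16 = 4613


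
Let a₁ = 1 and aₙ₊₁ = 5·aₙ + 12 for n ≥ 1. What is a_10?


Computing step by step:
a_1 = 1
a_2 = 17
a_3 = 97
a_4 = 497
a_5 = 2497
a_6 = 12497
a_7 = 62497
a_8 = 312497
a_9 = 1562497
a_10 = 7812497


a_10 = 7812497


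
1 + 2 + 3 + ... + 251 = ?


n(n+1)/2 = 251×252/2 = 63252/2 = 31626

Σk = 31626


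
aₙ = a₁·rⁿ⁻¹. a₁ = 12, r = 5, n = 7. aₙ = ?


aₙ = a₁·r^(n-1)
= 12×5^6
= 12×15625
= 187500

a_7 = 187500


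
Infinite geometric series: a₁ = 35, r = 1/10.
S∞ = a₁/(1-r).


S∞ = a₁/(1-r) = 35/(1 - 1/10)
= 35/(9/10)
= 350/9

S∞ = 350/9


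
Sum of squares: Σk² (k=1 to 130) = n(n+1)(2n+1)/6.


n = 130
n(n+1)(2n+1)/6 = 130×131×261/6
= 4444830/6 = 740805

Σk² = 740805


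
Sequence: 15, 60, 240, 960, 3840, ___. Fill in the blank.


Pattern: geometric (r=4)
Terms: 15, 60, 240, 960, 3840
Next term = 15360

Next term = 15360


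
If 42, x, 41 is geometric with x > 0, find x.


GM = √(42×41) = √1722 = 41.497

GM = 41.497


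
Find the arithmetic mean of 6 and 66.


AM = (6 + 66)/2 = 72/2 = 36

AM = 36


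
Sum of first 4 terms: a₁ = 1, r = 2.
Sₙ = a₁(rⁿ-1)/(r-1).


Sₙ = 1×(2^4 - 1)/(2 - 1)
= 1×(16 - 1)/1
= 1×15/1
= 15

S_4 = 15


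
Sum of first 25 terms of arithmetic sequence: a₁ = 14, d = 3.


aₙ = 14 + (25-1)×3 = 86
Sₙ = n(a₁+aₙ)/2 = 25×(14+86)/2
= 25×100/2 = 1250

S_25 = 1250


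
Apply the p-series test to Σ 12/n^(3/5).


p-series test: Σ c/n^p converges if p > 1, diverges if p ≤ 1 (constant c > 0 doesn't affect convergence).
p = 3/5
3/5 ≤ 1 → DIVERGES

Diverges (p = 3/5 ≤ 1)


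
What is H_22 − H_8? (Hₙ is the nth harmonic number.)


Σₖ₌9^22 1/k = 1/9 + 1/10 + 1/11 + ... + 1/22
= 25166327/25865840
≈ 0.973

Sum = 25166327/25865840 ≈ 0.973


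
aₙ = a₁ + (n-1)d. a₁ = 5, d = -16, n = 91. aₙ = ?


aₙ = a₁ + (n-1)d
= 5 + (91-1)×-16
= 5 - 1440
= -1435

a_91 = -1435


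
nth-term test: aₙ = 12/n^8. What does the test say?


lim(n→∞) 12/n^8 = 0
lim aₙ = 0 → nth-term test is INCONCLUSIVE
(Need other tests; this is actually a convergent p-series with p=8 > 1)

Inconclusive (lim aₙ = 0; need another test)


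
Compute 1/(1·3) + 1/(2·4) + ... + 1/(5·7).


1/(k(k+2)) = (1/2)·(1/k - 1/(k+2)) (partial fractions)
Telescoping: Σ = (1/2)·(1 + 1/2 - 1/6 - 1/7) = 25/42

Sum = 25/42


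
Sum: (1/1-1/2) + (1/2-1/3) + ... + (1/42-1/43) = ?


Telescoping: adjacent terms cancel.
= 1/1 - 1/43
= 1 - 1/43 = 42/43

Sum = 42/43


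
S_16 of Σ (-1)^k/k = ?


S = -1 + 1/2 - 1/3 + 1/4 - 1/5 + 1/6 - 1/7 + 1/8 ± ...
= -0.6629
(Full series converges to -ln(2) ≈ -0.6931)

S_16 = -0.6629


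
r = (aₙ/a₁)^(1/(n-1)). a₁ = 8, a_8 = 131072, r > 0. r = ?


r^(n-1) = aₙ/a₁
r^7 = 131072/8 = 16384
r = 16384^(1/7)
= 4

r = 4


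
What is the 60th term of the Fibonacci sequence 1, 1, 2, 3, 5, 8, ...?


Fibonacci sequence: 1, 1, 2, 3, 5, 8, 13, 21, 34, 55, 89, ...
F(60) = 1548008755920

F(60) = 1548008755920


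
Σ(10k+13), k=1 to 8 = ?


Σ(10k+13) = 10·Σk + 13·n
= 10·36 + 13·8
= 360 + 104 = 464

Σ = 464


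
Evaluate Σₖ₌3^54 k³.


Σₖ₌3^54 k³ = [54·55/2]² − [2·3/2]²
= 2205225 − 9 = 2205216

Σk³ = 2205216


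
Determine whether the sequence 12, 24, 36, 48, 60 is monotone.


Differences: 12, 12, 12, 12
All differences > 0 → strictly INCREASING

Monotonically increasing


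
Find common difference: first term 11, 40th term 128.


d = (aₙ - a₁)/(n-1)
= (128 - 11)/(40-1)
= 117/39 = 3

d = 3


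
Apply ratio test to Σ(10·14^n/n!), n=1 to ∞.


aₙ = 10·14^n/n!
a_{n+1}/aₙ = 14^(n+1)/(n+1)! × n!/14^n  (constant 10 cancels)
= 14/(n+1)
L = lim(n→∞) 14/(n+1) = 0
L < 1 → series CONVERGES

Converges (ratio test: L = 0 < 1)


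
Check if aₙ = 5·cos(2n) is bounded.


For all n, -1 ≤ cos(2n) ≤ 1, so -5 ≤ 5·cos(2n) ≤ 5
Lower bound: -5, Upper bound: 5
The sequence IS bounded

Bounded (-5 ≤ aₙ ≤ 5)


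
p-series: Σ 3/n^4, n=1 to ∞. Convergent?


p-series test: Σ c/n^p converges if p > 1, diverges if p ≤ 1 (constant c > 0 doesn't affect convergence).
p = 4
4 > 1 → CONVERGES

Converges (p = 4 > 1)


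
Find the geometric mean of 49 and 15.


GM = √(49×15) = √735 = 27.1109

GM = 27.1109


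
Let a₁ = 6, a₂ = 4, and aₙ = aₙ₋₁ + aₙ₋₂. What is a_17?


Computing iteratively: 6, 4, 10, 14, 24, 38, 62, 100, 162, 262, 424, 686, ...
a_17 = 7608

a_17 = 7608


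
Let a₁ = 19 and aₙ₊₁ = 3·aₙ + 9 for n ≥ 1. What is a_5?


Computing step by step:
a_1 = 19
a_2 = 66
a_3 = 207
a_4 = 630
a_5 = 1899


a_5 = 1899


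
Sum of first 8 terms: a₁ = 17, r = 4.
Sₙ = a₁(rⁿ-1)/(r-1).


Sₙ = 17×(4^8 - 1)/(4 - 1)
= 17×(65536 - 1)/3
= 17×65535/3
= 371365

S_8 = 371365


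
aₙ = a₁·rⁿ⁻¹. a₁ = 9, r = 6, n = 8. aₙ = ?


aₙ = a₁·r^(n-1)
= 9×6^7
= 9×279936
= 2519424

a_8 = 2519424


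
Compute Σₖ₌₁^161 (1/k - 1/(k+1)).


Telescoping: adjacent terms cancel.
= 1/1 - 1/162
= 1 - 1/162 = 161/162

Sum = 161/162


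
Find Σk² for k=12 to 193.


Σₖ₌12^193 k² = Σₖ₌₁^193 k² − Σₖ₌₁^11 k²
= 193·194·387/6 − 11·12·23/6
= 2415009 − 506 = 2414503

Σk² = 2414503


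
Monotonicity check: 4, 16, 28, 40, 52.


Differences: 12, 12, 12, 12
All differences > 0 → strictly INCREASING

Monotonically increasing


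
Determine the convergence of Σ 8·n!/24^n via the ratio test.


aₙ = 8·n!/24^n
a_{n+1}/aₙ = (n+1)!/24^(n+1) × 24^n/n!  (constant 8 cancels)
= (n+1)/24
L = lim(n→∞) (n+1)/24 = ∞
L > 1 → series DIVERGES

Diverges (ratio test: L = ∞ > 1)


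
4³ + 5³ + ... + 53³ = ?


Σₖ₌4^53 k³ = [53·54/2]² − [3·4/2]²
= 2047761 − 36 = 2047725

Σk³ = 2047725


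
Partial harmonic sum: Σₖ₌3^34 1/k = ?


Σₖ₌3^34 1/k = 1/3 + 1/4 + 1/5 + ... + 1/34
= 34370802258349/13127595717600
≈ 2.6182

Sum = 34370802258349/13127595717600 ≈ 2.6182


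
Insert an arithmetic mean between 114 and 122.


AM = (114 + 122)/2 = 236/2 = 118

AM = 118


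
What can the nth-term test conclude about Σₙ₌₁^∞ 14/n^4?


lim(n→∞) 14/n^4 = 0
lim aₙ = 0 → nth-term test is INCONCLUSIVE
(Need other tests; this is actually a convergent p-series with p=4 > 1)

Inconclusive (lim aₙ = 0; need another test)


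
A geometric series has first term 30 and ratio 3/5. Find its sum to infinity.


S∞ = a₁/(1-r) = 30/(1 - 3/5)
= 30/(2/5)
= 75

S∞ = 75


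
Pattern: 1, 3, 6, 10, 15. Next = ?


Pattern: triangular numbers: n(n+1)/2
Terms: 1, 3, 6, 10, 15
Next term = 21

Next term = 21


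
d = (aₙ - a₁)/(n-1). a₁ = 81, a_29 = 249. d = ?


d = (aₙ - a₁)/(n-1)
= (249 - 81)/(29-1)
= 168/28 = 6

d = 6


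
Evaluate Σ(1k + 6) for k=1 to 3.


Σ(1k+6) = 1·Σk + 6·n
= 1·6 + 6·3
= 6 + 18 = 24

Σ = 24


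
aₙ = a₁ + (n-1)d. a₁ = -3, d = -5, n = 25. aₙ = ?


aₙ = a₁ + (n-1)d
= -3 + (25-1)×-5
= -3 - 120
= -123

a_25 = -123


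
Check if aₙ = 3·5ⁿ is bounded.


aₙ = 3·5ⁿ → as n→∞, aₙ→∞ (since base 5 > 1)
No finite upper bound exists
The sequence is UNBOUNDED

Unbounded (aₙ → ∞ as n → ∞)


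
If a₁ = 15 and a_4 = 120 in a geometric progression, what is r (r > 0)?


r^(n-1) = aₙ/a₁
r^3 = 120/15 = 8
r = 8^(1/3)
= 2

r = 2


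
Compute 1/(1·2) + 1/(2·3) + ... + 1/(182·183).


1/(k(k+1)) = 1/k - 1/(k+1) (partial fractions)
Telescoping: Σ = 1 - 1/183 = 182/183

Sum = 182/183


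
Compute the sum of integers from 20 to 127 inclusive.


Σₖ₌20^127 k = Σₖ₌₁^127 k − Σₖ₌₁^19 k
= 127·128/2 − 19·20/2
= 8128 − 190 = 7938

Σk = 7938


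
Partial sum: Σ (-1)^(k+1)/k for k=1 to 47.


S = 1 - 1/2 + 1/3 - 1/4 + 1/5 - 1/6 + 1/7 - 1/8 ± ...
= 0.7037
(Full series converges to +ln(2) ≈ +0.6931)

S_47 = 0.7037


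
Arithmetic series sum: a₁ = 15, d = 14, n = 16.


aₙ = 15 + (16-1)×14 = 225
Sₙ = n(a₁+aₙ)/2 = 16×(15+225)/2
= 16×240/2 = 1920

S_16 = 1920


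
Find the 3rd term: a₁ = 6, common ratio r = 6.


aₙ = a₁·r^(n-1)
= 6×6^2
= 6×36
= 216

a_3 = 216


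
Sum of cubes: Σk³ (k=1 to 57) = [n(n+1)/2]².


n(n+1)/2 = 57×58/2 = 1653
Σk³ = 1653² = 2732409

Σk³ = 2732409


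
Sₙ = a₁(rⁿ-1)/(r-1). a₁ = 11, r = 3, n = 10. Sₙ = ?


Sₙ = 11×(3^10 - 1)/(3 - 1)
= 11×(59049 - 1)/2
= 11×59048/2
= 324764

S_10 = 324764


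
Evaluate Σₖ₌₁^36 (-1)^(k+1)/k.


S = 1 - 1/2 + 1/3 - 1/4 + 1/5 - 1/6 + 1/7 - 1/8 ± ...
= 0.6795
(Full series converges to +ln(2) ≈ +0.6931)

S_36 = 0.6795


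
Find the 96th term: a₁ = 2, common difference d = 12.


aₙ = a₁ + (n-1)d
= 2 + (96-1)×12
= 2 + 1140
= 1142

a_96 = 1142


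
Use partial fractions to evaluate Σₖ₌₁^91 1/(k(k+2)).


1/(k(k+2)) = (1/2)·(1/k - 1/(k+2)) (partial fractions)
Telescoping: Σ = (1/2)·(1 + 1/2 - 1/92 - 1/93) = 12649/17112

Sum = 12649/17112


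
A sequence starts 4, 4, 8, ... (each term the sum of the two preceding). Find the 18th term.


Computing iteratively: 4, 4, 8, 12, 20, 32, 52, 84, 136, 220, 356, 576, ...
a_18 = 10336

a_18 = 10336


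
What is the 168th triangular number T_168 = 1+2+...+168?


n(n+1)/2 = 168×169/2 = 28392/2 = 14196

Σk = 14196


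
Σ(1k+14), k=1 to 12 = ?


Σ(1k+14) = 1·Σk + 14·n
= 1·78 + 14·12
= 78 + 168 = 246

Σ = 246


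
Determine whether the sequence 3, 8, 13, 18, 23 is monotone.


Differences: 5, 5, 5, 5
All differences > 0 → strictly INCREASING

Monotonically increasing


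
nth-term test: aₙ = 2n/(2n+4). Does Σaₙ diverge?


lim(n→∞) 2n/(2n+4) = 2/2 = 1  (divide numerator and denominator by n)
lim aₙ = 1 ≠ 0 → series DIVERGES

Diverges (lim aₙ = 1 ≠ 0)


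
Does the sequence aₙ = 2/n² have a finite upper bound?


a₁ = 2, a₂ = 2/4, a₃ = 2/9, ...
0 < aₙ ≤ 2 for all n ≥ 1
The sequence IS bounded

Bounded (0 < aₙ ≤ 2)


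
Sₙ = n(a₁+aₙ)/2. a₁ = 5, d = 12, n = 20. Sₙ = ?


aₙ = 5 + (20-1)×12 = 233
Sₙ = n(a₁+aₙ)/2 = 20×(5+233)/2
= 20×238/2 = 2380

S_20 = 2380


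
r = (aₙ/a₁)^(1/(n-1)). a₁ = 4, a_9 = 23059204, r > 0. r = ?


r^(n-1) = aₙ/a₁
r^8 = 23059204/4 = 5764801
r = 5764801^(1/8)
= ±7; taking r > 0 gives r = 7

r = 7


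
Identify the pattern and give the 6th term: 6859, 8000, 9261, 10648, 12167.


Pattern: perfect cubes: n³
Terms: 6859, 8000, 9261, 10648, 12167
Next term = 13824

Next term = 13824


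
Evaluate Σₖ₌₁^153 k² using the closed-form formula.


n = 153
n(n+1)(2n+1)/6 = 153×154×307/6
= 7233534/6 = 1205589

Σk² = 1205589


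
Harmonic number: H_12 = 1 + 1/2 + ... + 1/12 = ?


H_12 = 1/1 + 1/2 + 1/3 + ... + 1/12
= 86021/27720
≈ 3.1032

H_12 = 86021/27720 ≈ 3.1032


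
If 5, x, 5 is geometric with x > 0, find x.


GM = √(5×5) = √25 = 5

GM = 5


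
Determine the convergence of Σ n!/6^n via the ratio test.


aₙ = n!/6^n
a_{n+1}/aₙ = (n+1)!/6^(n+1) × 6^n/n!
= (n+1)/6
L = lim(n→∞) (n+1)/6 = ∞
L > 1 → series DIVERGES

Diverges (ratio test: L = ∞ > 1)


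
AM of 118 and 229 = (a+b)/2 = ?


AM = (118 + 229)/2 = 347/2 = 173.5

AM = 173.5


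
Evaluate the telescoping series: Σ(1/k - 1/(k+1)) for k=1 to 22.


Telescoping: adjacent terms cancel.
= 1/1 - 1/23
= 1 - 1/23 = 22/23

Sum = 22/23


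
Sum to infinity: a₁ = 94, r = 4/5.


S∞ = a₁/(1-r) = 94/(1 - 4/5)
= 94/(1/5)
= 470

S∞ = 470


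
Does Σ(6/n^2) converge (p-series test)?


p-series test: Σ c/n^p converges if p > 1, diverges if p ≤ 1 (constant c > 0 doesn't affect convergence).
p = 2
2 > 1 → CONVERGES

Converges (p = 2 > 1)


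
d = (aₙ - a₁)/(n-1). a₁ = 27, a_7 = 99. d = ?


d = (aₙ - a₁)/(n-1)
= (99 - 27)/(7-1)
= 72/6 = 12

d = 12


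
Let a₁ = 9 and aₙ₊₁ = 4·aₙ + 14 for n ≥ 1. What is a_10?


Computing step by step:
a_1 = 9
a_2 = 50
a_3 = 214
a_4 = 870
a_5 = 3494
a_6 = 13990
a_7 = 55974
a_8 = 223910
a_9 = 895654
a_10 = 3582630


a_10 = 3582630


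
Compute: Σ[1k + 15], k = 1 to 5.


Σ(1k+15) = 1·Σk + 15·n
= 1·15 + 15·5
= 15 + 75 = 90

Σ = 90


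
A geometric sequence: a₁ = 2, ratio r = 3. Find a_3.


aₙ = a₁·r^(n-1)
= 2×3^2
= 2×9
= 18

a_3 = 18


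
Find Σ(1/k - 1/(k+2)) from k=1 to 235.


Telescoping with gap 2: two head and two tail terms survive.
= (1 + 1/2) - (1/236 + 1/237)
= 3/2 - 1/236 - 1/237 = 83425/55932

Sum = 83425/55932


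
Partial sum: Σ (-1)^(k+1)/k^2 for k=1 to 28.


S = 1 - 1/4 + 1/9 - 1/16 + 1/25 - 1/36 + 1/49 - 1/64 ± ...
= 0.8219
(Full series converges to +π²/12 ≈ +0.8225)

S_28 = 0.8219


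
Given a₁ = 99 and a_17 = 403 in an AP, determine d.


d = (aₙ - a₁)/(n-1)
= (403 - 99)/(17-1)
= 304/16 = 19

d = 19


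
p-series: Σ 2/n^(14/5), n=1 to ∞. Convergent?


p-series test: Σ c/n^p converges if p > 1, diverges if p ≤ 1 (constant c > 0 doesn't affect convergence).
p = 14/5
14/5 > 1 → CONVERGES

Converges (p = 14/5 > 1)


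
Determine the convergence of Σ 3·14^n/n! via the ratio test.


aₙ = 3·14^n/n!
a_{n+1}/aₙ = 14^(n+1)/(n+1)! × n!/14^n  (constant 3 cancels)
= 14/(n+1)
L = lim(n→∞) 14/(n+1) = 0
L < 1 → series CONVERGES

Converges (ratio test: L = 0 < 1)


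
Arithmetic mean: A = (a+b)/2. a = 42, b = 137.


AM = (42 + 137)/2 = 179/2 = 89.5

AM = 89.5


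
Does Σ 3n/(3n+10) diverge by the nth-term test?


lim(n→∞) 3n/(3n+10) = 3/3 = 1  (divide numerator and denominator by n)
lim aₙ = 1 ≠ 0 → series DIVERGES

Diverges (lim aₙ = 1 ≠ 0)


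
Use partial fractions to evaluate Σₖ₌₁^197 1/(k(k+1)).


1/(k(k+1)) = 1/k - 1/(k+1) (partial fractions)
Telescoping: Σ = 1 - 1/198 = 197/198

Sum = 197/198


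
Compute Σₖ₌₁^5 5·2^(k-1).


Sₙ = 5×(2^5 - 1)/(2 - 1)
= 5×(32 - 1)/1
= 5×31/1
= 155

S_5 = 155


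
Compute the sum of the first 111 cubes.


n(n+1)/2 = 111×112/2 = 6216
Σk³ = 6216² = 38638656

Σk³ = 38638656


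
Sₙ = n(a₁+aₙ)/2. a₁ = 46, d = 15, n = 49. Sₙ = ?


aₙ = 46 + (49-1)×15 = 766
Sₙ = n(a₁+aₙ)/2 = 49×(46+766)/2
= 49×812/2 = 19894

S_49 = 19894


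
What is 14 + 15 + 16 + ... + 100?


Σₖ₌14^100 k = Σₖ₌₁^100 k − Σₖ₌₁^13 k
= 100·101/2 − 13·14/2
= 5050 − 91 = 4959

Σk = 4959


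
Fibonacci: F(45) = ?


Fibonacci sequence: 1, 1, 2, 3, 5, 8, 13, 21, 34, 55, 89, ...
F(45) = 1134903170

F(45) = 1134903170


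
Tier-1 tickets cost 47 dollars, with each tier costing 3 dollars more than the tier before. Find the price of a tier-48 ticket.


aₙ = a₁ + (n-1)d
= 47 + (48-1)×3
= 47 + 141
= 188

a_48 = 188


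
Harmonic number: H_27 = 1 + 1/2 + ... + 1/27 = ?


H_27 = 1/1 + 1/2 + 1/3 + ... + 1/27
= 312536252003/80313433200
≈ 3.8915

H_27 = 312536252003/80313433200 ≈ 3.8915


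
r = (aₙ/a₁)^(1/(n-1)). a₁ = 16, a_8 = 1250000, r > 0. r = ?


r^(n-1) = aₙ/a₁
r^7 = 1250000/16 = 78125
r = 78125^(1/7)
= 5

r = 5


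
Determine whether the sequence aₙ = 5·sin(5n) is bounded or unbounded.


For all n, -1 ≤ sin(5n) ≤ 1, so -5 ≤ 5·sin(5n) ≤ 5
Lower bound: -5, Upper bound: 5
The sequence IS bounded

Bounded (-5 ≤ aₙ ≤ 5)


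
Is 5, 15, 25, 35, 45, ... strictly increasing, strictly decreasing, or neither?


Differences: 10, 10, 10, 10
All differences > 0 → strictly INCREASING

Monotonically increasing


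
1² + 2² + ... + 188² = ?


n = 188
n(n+1)(2n+1)/6 = 188×189×377/6
= 13395564/6 = 2232594

Σk² = 2232594


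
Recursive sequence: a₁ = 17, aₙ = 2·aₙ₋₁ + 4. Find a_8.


Computing step by step:
a_1 = 17
a_2 = 38
a_3 = 80
a_4 = 164
a_5 = 332
a_6 = 668
a_7 = 1340
a_8 = 2684


a_8 = 2684


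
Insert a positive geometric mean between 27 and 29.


GM = √(27×29) = √783 = 27.9821

GM = 27.9821


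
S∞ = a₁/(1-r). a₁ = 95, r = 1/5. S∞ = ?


S∞ = a₁/(1-r) = 95/(1 - 1/5)
= 95/(4/5)
= 475/4

S∞ = 475/4


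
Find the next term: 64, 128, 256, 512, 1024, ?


Pattern: powers of 2: 2ⁿ
Terms: 64, 128, 256, 512, 1024
Next term = 2048

Next term = 2048


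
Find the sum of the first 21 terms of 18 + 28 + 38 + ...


aₙ = 18 + (21-1)×10 = 218
Sₙ = n(a₁+aₙ)/2 = 21×(18+218)/2
= 21×236/2 = 2478

S_21 = 2478


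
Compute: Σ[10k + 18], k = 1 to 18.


Σ(10k+18) = 10·Σk + 18·n
= 10·171 + 18·18
= 1710 + 324 = 2034

Σ = 2034


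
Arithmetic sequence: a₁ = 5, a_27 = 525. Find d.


d = (aₙ - a₁)/(n-1)
= (525 - 5)/(27-1)
= 520/26 = 20

d = 20


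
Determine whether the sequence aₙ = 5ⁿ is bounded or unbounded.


aₙ = 5ⁿ → as n→∞, aₙ→∞ (since base 5 > 1)
No finite upper bound exists
The sequence is UNBOUNDED

Unbounded (aₙ → ∞ as n → ∞)


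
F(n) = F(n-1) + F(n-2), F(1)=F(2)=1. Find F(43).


Fibonacci sequence: 1, 1, 2, 3, 5, 8, 13, 21, 34, 55, 89, ...
F(43) = 433494437

F(43) = 433494437


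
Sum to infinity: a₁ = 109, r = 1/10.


S∞ = a₁/(1-r) = 109/(1 - 1/10)
= 109/(9/10)
= 1090/9

S∞ = 1090/9


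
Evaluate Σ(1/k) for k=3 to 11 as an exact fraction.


Σₖ₌3^11 1/k = 1/3 + 1/4 + 1/5 + 1/6 + 1/7 + 1/8 + 1/9 + 1/10 + 1/11
= 42131/27720
≈ 1.5199

Sum = 42131/27720 ≈ 1.5199


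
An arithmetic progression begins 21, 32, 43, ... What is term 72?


aₙ = a₁ + (n-1)d
= 21 + (72-1)×11
= 21 + 781
= 802

a_72 = 802


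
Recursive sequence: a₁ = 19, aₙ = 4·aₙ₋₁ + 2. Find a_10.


Computing step by step:
a_1 = 19
a_2 = 78
a_3 = 314
a_4 = 1258
a_5 = 5034
a_6 = 20138
a_7 = 80554
a_8 = 322218
a_9 = 1288874
a_10 = 5155498


a_10 = 5155498


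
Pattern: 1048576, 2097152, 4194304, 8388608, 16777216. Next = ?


Pattern: powers of 2: 2ⁿ
Terms: 1048576, 2097152, 4194304, 8388608, 16777216
Next term = 33554432

Next term = 33554432


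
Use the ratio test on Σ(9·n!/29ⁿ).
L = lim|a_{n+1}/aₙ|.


aₙ = 9·n!/29^n
a_{n+1}/aₙ = (n+1)!/29^(n+1) × 29^n/n!  (constant 9 cancels)
= (n+1)/29
L = lim(n→∞) (n+1)/29 = ∞
L > 1 → series DIVERGES

Diverges (ratio test: L = ∞ > 1)


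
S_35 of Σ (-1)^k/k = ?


S = -1 + 1/2 - 1/3 + 1/4 - 1/5 + 1/6 - 1/7 + 1/8 ± ...
= -0.7072
(Full series converges to -ln(2) ≈ -0.6931)

S_35 = -0.7072


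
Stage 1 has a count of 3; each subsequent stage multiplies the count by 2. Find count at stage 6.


aₙ = a₁·r^(n-1)
= 3×2^5
= 3×32
= 96

a_6 = 96


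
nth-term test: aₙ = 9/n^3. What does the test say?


lim(n→∞) 9/n^3 = 0
lim aₙ = 0 → nth-term test is INCONCLUSIVE
(Need other tests; this is actually a convergent p-series with p=3 > 1)

Inconclusive (lim aₙ = 0; need another test)


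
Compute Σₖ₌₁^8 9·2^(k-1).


Sₙ = 9×(2^8 - 1)/(2 - 1)
= 9×(256 - 1)/1
= 9×255/1
= 2295

S_8 = 2295


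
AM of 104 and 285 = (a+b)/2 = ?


AM = (104 + 285)/2 = 389/2 = 194.5

AM = 194.5


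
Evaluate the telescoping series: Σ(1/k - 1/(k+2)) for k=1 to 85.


Telescoping with gap 2: two head and two tail terms survive.
= (1 + 1/2) - (1/86 + 1/87)
= 3/2 - 1/86 - 1/87 = 5525/3741

Sum = 5525/3741


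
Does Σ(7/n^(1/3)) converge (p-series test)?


p-series test: Σ c/n^p converges if p > 1, diverges if p ≤ 1 (constant c > 0 doesn't affect convergence).
p = 1/3
1/3 ≤ 1 → DIVERGES

Diverges (p = 1/3 ≤ 1)


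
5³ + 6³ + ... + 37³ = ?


Σₖ₌5^37 k³ = [37·38/2]² − [4·5/2]²
= 494209 − 100 = 494109

Σk³ = 494109


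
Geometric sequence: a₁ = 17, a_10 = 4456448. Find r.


r^(n-1) = aₙ/a₁
r^9 = 4456448/17 = 262144
r = 262144^(1/9)
= 4

r = 4


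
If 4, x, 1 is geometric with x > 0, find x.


GM = √(4×1) = √4 = 2

GM = 2


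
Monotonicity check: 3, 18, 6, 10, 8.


Differences: 15, -12, 4, -2
Difference at position 1 is +15 (> 0) but position 2 is -12 (< 0) — sequence both rises and falls
→ NOT monotonic

Not monotonic


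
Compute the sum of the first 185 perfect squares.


n = 185
n(n+1)(2n+1)/6 = 185×186×371/6
= 12766110/6 = 2127685

Σk² = 2127685


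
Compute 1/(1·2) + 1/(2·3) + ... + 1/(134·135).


1/(k(k+1)) = 1/k - 1/(k+1) (partial fractions)
Telescoping: Σ = 1 - 1/135 = 134/135

Sum = 134/135


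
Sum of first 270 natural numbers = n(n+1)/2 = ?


n(n+1)/2 = 270×271/2 = 73170/2 = 36585

Σk = 36585


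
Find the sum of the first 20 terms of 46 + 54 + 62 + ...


aₙ = 46 + (20-1)×8 = 198
Sₙ = n(a₁+aₙ)/2 = 20×(46+198)/2
= 20×244/2 = 2440

S_20 = 2440


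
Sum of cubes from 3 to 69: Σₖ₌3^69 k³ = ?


Σₖ₌3^69 k³ = [69·70/2]² − [2·3/2]²
= 5832225 − 9 = 5832216

Σk³ = 5832216


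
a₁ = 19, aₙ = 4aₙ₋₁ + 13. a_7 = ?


Computing step by step:
a_1 = 19
a_2 = 89
a_3 = 369
a_4 = 1489
a_5 = 5969
a_6 = 23889
a_7 = 95569


a_7 = 95569


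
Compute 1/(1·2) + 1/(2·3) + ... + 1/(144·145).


1/(k(k+1)) = 1/k - 1/(k+1) (partial fractions)
Telescoping: Σ = 1 - 1/145 = 144/145

Sum = 144/145


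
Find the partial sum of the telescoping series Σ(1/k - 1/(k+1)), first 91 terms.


Telescoping: adjacent terms cancel.
= 1/1 - 1/92
= 1 - 1/92 = 91/92

Sum = 91/92


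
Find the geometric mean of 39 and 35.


GM = √(39×35) = √1365 = 36.9459

GM = 36.9459


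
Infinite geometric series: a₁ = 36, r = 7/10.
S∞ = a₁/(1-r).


S∞ = a₁/(1-r) = 36/(1 - 7/10)
= 36/(3/10)
= 120

S∞ = 120


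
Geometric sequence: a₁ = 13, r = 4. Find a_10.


aₙ = a₁·r^(n-1)
= 13×4^9
= 13×262144
= 3407872

a_10 = 3407872


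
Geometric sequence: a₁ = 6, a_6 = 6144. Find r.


r^(n-1) = aₙ/a₁
r^5 = 6144/6 = 1024
r = 1024^(1/5)
= 4

r = 4


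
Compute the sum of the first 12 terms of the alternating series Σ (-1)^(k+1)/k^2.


S = 1 - 1/4 + 1/9 - 1/16 + 1/25 - 1/36 + 1/49 - 1/64 ± ...
= 0.8193
(Full series converges to +π²/12 ≈ +0.8225)

S_12 = 0.8193


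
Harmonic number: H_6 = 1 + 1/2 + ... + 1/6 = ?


H_6 = 1/1 + 1/2 + 1/3 + 1/4 + 1/5 + 1/6
= 49/20
≈ 2.45

H_6 = 49/20 ≈ 2.45


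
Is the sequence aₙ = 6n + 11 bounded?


aₙ = 6n + 11 → as n→∞, aₙ→∞
No finite upper bound exists
The sequence is UNBOUNDED

Unbounded (aₙ → ∞ as n → ∞)


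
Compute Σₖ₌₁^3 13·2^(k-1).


Sₙ = 13×(2^3 - 1)/(2 - 1)
= 13×(8 - 1)/1
= 13×7/1
= 91

S_3 = 91


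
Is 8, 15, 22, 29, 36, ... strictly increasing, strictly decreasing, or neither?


Differences: 7, 7, 7, 7
All differences > 0 → strictly INCREASING

Monotonically increasing


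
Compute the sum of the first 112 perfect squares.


n = 112
n(n+1)(2n+1)/6 = 112×113×225/6
= 2847600/6 = 474600

Σk² = 474600


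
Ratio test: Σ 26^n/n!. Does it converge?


aₙ = 26^n/n!
a_{n+1}/aₙ = 26^(n+1)/(n+1)! × n!/26^n
= 26/(n+1)
L = lim(n→∞) 26/(n+1) = 0
L < 1 → series CONVERGES

Converges (ratio test: L = 0 < 1)


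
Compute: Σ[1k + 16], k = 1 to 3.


Σ(1k+16) = 1·Σk + 16·n
= 1·6 + 16·3
= 6 + 48 = 54

Σ = 54


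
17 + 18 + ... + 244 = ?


Σₖ₌17^244 k = Σₖ₌₁^244 k − Σₖ₌₁^16 k
= 244·245/2 − 16·17/2
= 29890 − 136 = 29754

Σk = 29754


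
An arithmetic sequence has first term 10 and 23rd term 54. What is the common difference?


d = (aₙ - a₁)/(n-1)
= (54 - 10)/(23-1)
= 44/22 = 2

d = 2


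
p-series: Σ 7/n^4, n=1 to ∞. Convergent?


p-series test: Σ c/n^p converges if p > 1, diverges if p ≤ 1 (constant c > 0 doesn't affect convergence).
p = 4
4 > 1 → CONVERGES

Converges (p = 4 > 1)


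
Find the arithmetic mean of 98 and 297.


AM = (98 + 297)/2 = 395/2 = 197.5

AM = 197.5


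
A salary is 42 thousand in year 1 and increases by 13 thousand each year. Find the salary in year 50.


aₙ = a₁ + (n-1)d
= 42 + (50-1)×13
= 42 + 637
= 679

a_50 = 679


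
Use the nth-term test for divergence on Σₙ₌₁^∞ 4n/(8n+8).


lim(n→∞) 4n/(8n+8) = 4/8 = 1/2  (divide numerator and denominator by n)
lim aₙ = 1/2 ≠ 0 → series DIVERGES

Diverges (lim aₙ = 1/2 ≠ 0)


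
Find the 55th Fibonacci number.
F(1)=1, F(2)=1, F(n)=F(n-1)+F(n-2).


Fibonacci sequence: 1, 1, 2, 3, 5, 8, 13, 21, 34, 55, 89, ...
F(55) = 139583862445

F(55) = 139583862445


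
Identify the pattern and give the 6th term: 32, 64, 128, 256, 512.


Pattern: powers of 2: 2ⁿ
Terms: 32, 64, 128, 256, 512
Next term = 1024

Next term = 1024


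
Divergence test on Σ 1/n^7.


lim(n→∞) 1/n^7 = 0
lim aₙ = 0 → nth-term test is INCONCLUSIVE
(Need other tests; this is actually a convergent p-series with p=7 > 1)

Inconclusive (lim aₙ = 0; need another test)


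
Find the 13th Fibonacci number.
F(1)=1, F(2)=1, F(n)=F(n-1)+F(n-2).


Fibonacci sequence: 1, 1, 2, 3, 5, 8, 13, 21, 34, 55, 89, ...
F(13) = 233

F(13) = 233


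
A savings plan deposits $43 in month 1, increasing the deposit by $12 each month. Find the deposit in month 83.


aₙ = a₁ + (n-1)d
= 43 + (83-1)×12
= 43 + 984
= 1027

a_83 = 1027


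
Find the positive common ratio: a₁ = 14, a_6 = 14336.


r^(n-1) = aₙ/a₁
r^5 = 14336/14 = 1024
r = 1024^(1/5)
= 4

r = 4


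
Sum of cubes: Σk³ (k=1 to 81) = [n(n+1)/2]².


n(n+1)/2 = 81×82/2 = 3321
Σk³ = 3321² = 11029041

Σk³ = 11029041


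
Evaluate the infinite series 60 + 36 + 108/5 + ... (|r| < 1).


S∞ = a₁/(1-r) = 60/(1 - 3/5)
= 60/(2/5)
= 150

S∞ = 150


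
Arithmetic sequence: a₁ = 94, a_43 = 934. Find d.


d = (aₙ - a₁)/(n-1)
= (934 - 94)/(43-1)
= 840/42 = 20

d = 20


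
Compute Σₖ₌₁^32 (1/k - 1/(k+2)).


Telescoping with gap 2: two head and two tail terms survive.
= (1 + 1/2) - (1/33 + 1/34)
= 3/2 - 1/33 - 1/34 = 808/561

Sum = 808/561


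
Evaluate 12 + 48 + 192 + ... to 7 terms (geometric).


Sₙ = 12×(4^7 - 1)/(4 - 1)
= 12×(16384 - 1)/3
= 12×16383/3
= 65532

S_7 = 65532


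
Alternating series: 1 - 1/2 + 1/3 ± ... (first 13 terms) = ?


S = 1 - 1/2 + 1/3 - 1/4 + 1/5 - 1/6 + 1/7 - 1/8 ± ...
= 0.7301
(Full series converges to +ln(2) ≈ +0.6931)

S_13 = 0.7301


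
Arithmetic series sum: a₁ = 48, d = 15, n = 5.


aₙ = 48 + (5-1)×15 = 108
Sₙ = n(a₁+aₙ)/2 = 5×(48+108)/2
= 5×156/2 = 390

S_5 = 390


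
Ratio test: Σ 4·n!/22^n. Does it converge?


aₙ = 4·n!/22^n
a_{n+1}/aₙ = (n+1)!/22^(n+1) × 22^n/n!  (constant 4 cancels)
= (n+1)/22
L = lim(n→∞) (n+1)/22 = ∞
L > 1 → series DIVERGES

Diverges (ratio test: L = ∞ > 1)


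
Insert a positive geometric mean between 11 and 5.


GM = √(11×5) = √55 = 7.4162

GM = 7.4162


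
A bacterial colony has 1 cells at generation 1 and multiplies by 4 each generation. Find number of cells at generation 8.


aₙ = a₁·r^(n-1)
= 1×4^7
= 1×16384
= 16384

a_8 = 16384


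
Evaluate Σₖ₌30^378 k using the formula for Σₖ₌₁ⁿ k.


Σₖ₌30^378 k = Σₖ₌₁^378 k − Σₖ₌₁^29 k
= 378·379/2 − 29·30/2
= 71631 − 435 = 71196

Σk = 71196


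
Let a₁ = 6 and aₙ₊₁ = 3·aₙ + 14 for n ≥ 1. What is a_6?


Computing step by step:
a_1 = 6
a_2 = 32
a_3 = 110
a_4 = 344
a_5 = 1046
a_6 = 3152


a_6 = 3152


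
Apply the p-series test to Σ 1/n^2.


p-series test: Σ c/n^p converges if p > 1, diverges if p ≤ 1 (constant c > 0 doesn't affect convergence).
p = 2
2 > 1 → CONVERGES

Converges (p = 2 > 1)


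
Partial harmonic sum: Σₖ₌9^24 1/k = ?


Σₖ₌9^24 1/k = 1/9 + 1/10 + 1/11 + ... + 1/24
= 1888438373/1784742960
≈ 1.0581

Sum = 1888438373/1784742960 ≈ 1.0581


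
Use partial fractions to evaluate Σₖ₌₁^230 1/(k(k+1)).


1/(k(k+1)) = 1/k - 1/(k+1) (partial fractions)
Telescoping: Σ = 1 - 1/231 = 230/231

Sum = 230/231


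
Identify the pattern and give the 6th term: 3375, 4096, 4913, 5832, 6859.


Pattern: perfect cubes: n³
Terms: 3375, 4096, 4913, 5832, 6859
Next term = 8000

Next term = 8000


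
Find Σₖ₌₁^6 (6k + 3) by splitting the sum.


Σ(6k+3) = 6·Σk + 3·n
= 6·21 + 3·6
= 126 + 18 = 144

Σ = 144


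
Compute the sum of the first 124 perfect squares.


n = 124
n(n+1)(2n+1)/6 = 124×125×249/6
= 3859500/6 = 643250

Σk² = 643250


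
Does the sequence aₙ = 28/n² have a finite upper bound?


a₁ = 28, a₂ = 28/4, a₃ = 28/9, ...
0 < aₙ ≤ 28 for all n ≥ 1
The sequence IS bounded

Bounded (0 < aₙ ≤ 28)


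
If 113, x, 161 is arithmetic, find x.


AM = (113 + 161)/2 = 274/2 = 137

AM = 137


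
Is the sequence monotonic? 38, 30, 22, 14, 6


Differences: -8, -8, -8, -8
All differences < 0 → strictly DECREASING

Monotonically decreasing


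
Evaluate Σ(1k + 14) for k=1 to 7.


Σ(1k+14) = 1·Σk + 14·n
= 1·28 + 14·7
= 28 + 98 = 126

Σ = 126


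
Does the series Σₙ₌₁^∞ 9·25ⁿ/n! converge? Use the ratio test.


aₙ = 9·25^n/n!
a_{n+1}/aₙ = 25^(n+1)/(n+1)! × n!/25^n  (constant 9 cancels)
= 25/(n+1)
L = lim(n→∞) 25/(n+1) = 0
L < 1 → series CONVERGES

Converges (ratio test: L = 0 < 1)


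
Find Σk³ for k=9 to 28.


Σₖ₌9^28 k³ = [28·29/2]² − [8·9/2]²
= 164836 − 1296 = 163540

Σk³ = 163540


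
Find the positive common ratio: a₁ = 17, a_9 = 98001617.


r^(n-1) = aₙ/a₁
r^8 = 98001617/17 = 5764801
r = 5764801^(1/8)
= ±7; taking r > 0 gives r = 7

r = 7


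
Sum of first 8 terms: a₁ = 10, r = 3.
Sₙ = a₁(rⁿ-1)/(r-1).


Sₙ = 10×(3^8 - 1)/(3 - 1)
= 10×(6561 - 1)/2
= 10×6560/2
= 32800

S_8 = 32800


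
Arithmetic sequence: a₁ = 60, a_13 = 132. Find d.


d = (aₙ - a₁)/(n-1)
= (132 - 60)/(13-1)
= 72/12 = 6

d = 6


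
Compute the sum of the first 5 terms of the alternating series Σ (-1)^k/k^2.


S = -1 + 1/4 - 1/9 + 1/16 - 1/25
= -0.8386
(Full series converges to -π²/12 ≈ -0.8225)

S_5 = -0.8386


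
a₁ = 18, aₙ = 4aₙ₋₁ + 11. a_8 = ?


Computing step by step:
a_1 = 18
a_2 = 83
a_3 = 343
a_4 = 1383
a_5 = 5543
a_6 = 22183
a_7 = 88743
a_8 = 354983


a_8 = 354983


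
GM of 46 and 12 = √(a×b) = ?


GM = √(46×12) = √552 = 23.4947

GM = 23.4947


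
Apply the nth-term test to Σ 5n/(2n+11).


lim(n→∞) 5n/(2n+11) = 5/2 = 5/2  (divide numerator and denominator by n)
lim aₙ = 5/2 ≠ 0 → series DIVERGES

Diverges (lim aₙ = 5/2 ≠ 0)


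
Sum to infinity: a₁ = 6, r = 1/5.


S∞ = a₁/(1-r) = 6/(1 - 1/5)
= 6/(4/5)
= 15/2

S∞ = 15/2


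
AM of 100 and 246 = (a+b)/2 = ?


AM = (100 + 246)/2 = 346/2 = 173

AM = 173


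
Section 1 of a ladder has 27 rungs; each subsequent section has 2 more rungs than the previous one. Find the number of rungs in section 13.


aₙ = a₁ + (n-1)d
= 27 + (13-1)×2
= 27 + 24
= 51

a_13 = 51


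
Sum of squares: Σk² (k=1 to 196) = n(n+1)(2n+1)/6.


n = 196
n(n+1)(2n+1)/6 = 196×197×393/6
= 15174516/6 = 2529086

Σk² = 2529086


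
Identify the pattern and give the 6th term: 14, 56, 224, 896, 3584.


Pattern: geometric (r=4)
Terms: 14, 56, 224, 896, 3584
Next term = 14336

Next term = 14336


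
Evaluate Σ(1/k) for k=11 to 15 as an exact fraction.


Σₖ₌11^15 1/k = 1/11 + 1/12 + 1/13 + 1/14 + 1/15
= 7793/20020
≈ 0.3893

Sum = 7793/20020 ≈ 0.3893


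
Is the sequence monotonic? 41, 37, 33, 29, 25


Differences: -4, -4, -4, -4
All differences < 0 → strictly DECREASING

Monotonically decreasing


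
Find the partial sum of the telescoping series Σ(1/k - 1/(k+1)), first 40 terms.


Telescoping: adjacent terms cancel.
= 1/1 - 1/41
= 1 - 1/41 = 40/41

Sum = 40/41


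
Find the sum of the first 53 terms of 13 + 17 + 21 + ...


aₙ = 13 + (53-1)×4 = 221
Sₙ = n(a₁+aₙ)/2 = 53×(13+221)/2
= 53×234/2 = 6201

S_53 = 6201


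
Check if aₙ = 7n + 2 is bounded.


aₙ = 7n + 2 → as n→∞, aₙ→∞
No finite upper bound exists
The sequence is UNBOUNDED

Unbounded (aₙ → ∞ as n → ∞)


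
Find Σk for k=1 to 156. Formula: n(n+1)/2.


n(n+1)/2 = 156×157/2 = 24492/2 = 12246

Σk = 12246


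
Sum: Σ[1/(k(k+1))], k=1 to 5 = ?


1/(k(k+1)) = 1/k - 1/(k+1) (partial fractions)
Telescoping: Σ = 1 - 1/6 = 5/6

Sum = 5/6


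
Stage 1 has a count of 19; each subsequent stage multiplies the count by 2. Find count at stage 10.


aₙ = a₁·r^(n-1)
= 19×2^9
= 19×512
= 9728

a_10 = 9728


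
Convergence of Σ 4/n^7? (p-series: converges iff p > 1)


p-series test: Σ c/n^p converges if p > 1, diverges if p ≤ 1 (constant c > 0 doesn't affect convergence).
p = 7
7 > 1 → CONVERGES

Converges (p = 7 > 1)


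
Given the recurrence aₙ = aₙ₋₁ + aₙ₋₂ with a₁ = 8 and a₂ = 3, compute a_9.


Computing iteratively: 8, 3, 11, 14, 25, 39, 64, 103, 167
a_9 = 167

a_9 = 167


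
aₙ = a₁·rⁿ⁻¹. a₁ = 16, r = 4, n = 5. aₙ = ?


aₙ = a₁·r^(n-1)
= 16×4^4
= 16×256
= 4096

a_5 = 4096


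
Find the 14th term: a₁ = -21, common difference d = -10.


aₙ = a₁ + (n-1)d
= -21 + (14-1)×-10
= -21 - 130
= -151

a_14 = -151


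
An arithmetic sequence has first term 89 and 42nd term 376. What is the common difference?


d = (aₙ - a₁)/(n-1)
= (376 - 89)/(42-1)
= 287/41 = 7

d = 7


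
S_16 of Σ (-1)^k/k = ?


S = -1 + 1/2 - 1/3 + 1/4 - 1/5 + 1/6 - 1/7 + 1/8 ± ...
= -0.6629
(Full series converges to -ln(2) ≈ -0.6931)

S_16 = -0.6629


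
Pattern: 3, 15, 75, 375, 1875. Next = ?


Pattern: geometric (r=5)
Terms: 3, 15, 75, 375, 1875
Next term = 9375

Next term = 9375


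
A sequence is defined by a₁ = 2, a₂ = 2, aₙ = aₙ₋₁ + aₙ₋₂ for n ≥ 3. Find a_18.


Computing iteratively: 2, 2, 4, 6, 10, 16, 26, 42, 68, 110, 178, 288, ...
a_18 = 5168

a_18 = 5168


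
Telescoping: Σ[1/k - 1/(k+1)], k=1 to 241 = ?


Telescoping: adjacent terms cancel.
= 1/1 - 1/242
= 1 - 1/242 = 241/242

Sum = 241/242


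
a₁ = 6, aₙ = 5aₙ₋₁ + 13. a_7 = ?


Computing step by step:
a_1 = 6
a_2 = 43
a_3 = 228
a_4 = 1153
a_5 = 5778
a_6 = 28903
a_7 = 144528


a_7 = 144528


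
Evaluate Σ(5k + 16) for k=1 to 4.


Σ(5k+16) = 5·Σk + 16·n
= 5·10 + 16·4
= 50 + 64 = 114

Σ = 114


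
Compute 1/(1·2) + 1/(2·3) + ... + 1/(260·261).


1/(k(k+1)) = 1/k - 1/(k+1) (partial fractions)
Telescoping: Σ = 1 - 1/261 = 260/261

Sum = 260/261


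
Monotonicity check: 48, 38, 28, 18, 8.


Differences: -10, -10, -10, -10
All differences < 0 → strictly DECREASING

Monotonically decreasing


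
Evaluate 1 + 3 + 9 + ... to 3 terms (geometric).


Sₙ = 1×(3^3 - 1)/(3 - 1)
= 1×(27 - 1)/2
= 1×26/2
= 13

S_3 = 13


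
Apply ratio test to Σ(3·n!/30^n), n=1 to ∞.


aₙ = 3·n!/30^n
a_{n+1}/aₙ = (n+1)!/30^(n+1) × 30^n/n!  (constant 3 cancels)
= (n+1)/30
L = lim(n→∞) (n+1)/30 = ∞
L > 1 → series DIVERGES

Diverges (ratio test: L = ∞ > 1)


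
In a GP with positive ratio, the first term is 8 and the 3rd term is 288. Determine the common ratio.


r^(n-1) = aₙ/a₁
r^2 = 288/8 = 36
r = 36^(1/2)
= ±6; taking r > 0 gives r = 6

r = 6


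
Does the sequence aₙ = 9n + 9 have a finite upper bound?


aₙ = 9n + 9 → as n→∞, aₙ→∞
No finite upper bound exists
The sequence is UNBOUNDED

Unbounded (aₙ → ∞ as n → ∞)


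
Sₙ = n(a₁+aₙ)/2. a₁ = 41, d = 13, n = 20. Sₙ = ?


aₙ = 41 + (20-1)×13 = 288
Sₙ = n(a₁+aₙ)/2 = 20×(41+288)/2
= 20×329/2 = 3290

S_20 = 3290


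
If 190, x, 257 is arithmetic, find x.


AM = (190 + 257)/2 = 447/2 = 223.5

AM = 223.5


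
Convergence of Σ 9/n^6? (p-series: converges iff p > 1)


p-series test: Σ c/n^p converges if p > 1, diverges if p ≤ 1 (constant c > 0 doesn't affect convergence).
p = 6
6 > 1 → CONVERGES

Converges (p = 6 > 1)


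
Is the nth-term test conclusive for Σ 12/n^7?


lim(n→∞) 12/n^7 = 0
lim aₙ = 0 → nth-term test is INCONCLUSIVE
(Need other tests; this is actually a convergent p-series with p=7 > 1)

Inconclusive (lim aₙ = 0; need another test)


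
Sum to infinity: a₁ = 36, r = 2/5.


S∞ = a₁/(1-r) = 36/(1 - 2/5)
= 36/(3/5)
= 60

S∞ = 60


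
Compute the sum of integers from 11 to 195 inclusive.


Σₖ₌11^195 k = Σₖ₌₁^195 k − Σₖ₌₁^10 k
= 195·196/2 − 10·11/2
= 19110 − 55 = 19055

Σk = 19055
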